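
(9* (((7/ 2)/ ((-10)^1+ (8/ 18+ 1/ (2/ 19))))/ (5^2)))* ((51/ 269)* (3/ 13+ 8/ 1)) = -3094119/ 87425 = -35.39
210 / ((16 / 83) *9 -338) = -1743 / 2791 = -0.62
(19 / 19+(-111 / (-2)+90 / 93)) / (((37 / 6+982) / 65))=3.78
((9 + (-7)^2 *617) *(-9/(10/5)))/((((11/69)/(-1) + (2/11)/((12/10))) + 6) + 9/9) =-34430517/1769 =-19463.27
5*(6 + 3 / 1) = 45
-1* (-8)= 8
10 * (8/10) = 8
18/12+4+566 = 1143/2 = 571.50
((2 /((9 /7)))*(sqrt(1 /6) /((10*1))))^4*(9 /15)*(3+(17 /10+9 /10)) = 16807 /307546875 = 0.00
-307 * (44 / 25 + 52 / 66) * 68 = -43881352 / 825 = -53189.52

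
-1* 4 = -4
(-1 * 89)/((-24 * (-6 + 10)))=89/96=0.93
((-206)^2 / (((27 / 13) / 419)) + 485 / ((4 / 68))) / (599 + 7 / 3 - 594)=231371507 / 198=1168542.96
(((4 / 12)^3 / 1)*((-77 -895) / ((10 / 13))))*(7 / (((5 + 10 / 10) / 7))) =-1911 / 5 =-382.20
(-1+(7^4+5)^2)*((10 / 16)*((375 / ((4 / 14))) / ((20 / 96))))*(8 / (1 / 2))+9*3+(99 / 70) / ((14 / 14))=364696605028.41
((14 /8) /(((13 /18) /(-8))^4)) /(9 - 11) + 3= -376148301 /28561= -13170.00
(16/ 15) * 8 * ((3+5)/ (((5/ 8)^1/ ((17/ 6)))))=69632/ 225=309.48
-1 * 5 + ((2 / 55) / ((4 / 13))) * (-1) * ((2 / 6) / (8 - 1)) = -11563 / 2310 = -5.01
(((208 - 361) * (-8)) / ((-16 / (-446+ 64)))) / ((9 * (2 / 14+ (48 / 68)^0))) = 22729 / 8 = 2841.12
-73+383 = 310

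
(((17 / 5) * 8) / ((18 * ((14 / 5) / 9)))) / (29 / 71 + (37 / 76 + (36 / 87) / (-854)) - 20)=-0.25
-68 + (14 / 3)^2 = -416 / 9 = -46.22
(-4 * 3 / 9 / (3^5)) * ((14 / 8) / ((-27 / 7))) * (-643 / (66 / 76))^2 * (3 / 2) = 14626998722 / 7144929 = 2047.19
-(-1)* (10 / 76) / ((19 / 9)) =45 / 722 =0.06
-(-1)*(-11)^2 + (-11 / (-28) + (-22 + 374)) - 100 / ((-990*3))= 3937015 / 8316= 473.43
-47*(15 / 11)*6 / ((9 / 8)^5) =-15400960 / 72171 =-213.40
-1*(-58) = 58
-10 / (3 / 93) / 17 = -310 / 17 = -18.24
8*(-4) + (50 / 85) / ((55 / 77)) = -530 / 17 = -31.18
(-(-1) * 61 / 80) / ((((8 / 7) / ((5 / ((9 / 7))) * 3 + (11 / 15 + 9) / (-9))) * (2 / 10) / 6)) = 610183 / 2880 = 211.87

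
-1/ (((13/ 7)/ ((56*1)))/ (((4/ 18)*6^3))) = -1447.38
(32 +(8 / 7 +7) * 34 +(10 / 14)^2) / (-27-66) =-163 / 49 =-3.33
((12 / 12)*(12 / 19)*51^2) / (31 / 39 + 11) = 139.28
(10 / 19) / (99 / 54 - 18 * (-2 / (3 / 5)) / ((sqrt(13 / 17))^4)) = 10140 / 2012081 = 0.01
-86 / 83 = -1.04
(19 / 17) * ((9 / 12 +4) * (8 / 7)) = 722 / 119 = 6.07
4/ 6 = 2/ 3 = 0.67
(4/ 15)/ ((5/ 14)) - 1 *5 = -319/ 75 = -4.25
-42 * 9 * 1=-378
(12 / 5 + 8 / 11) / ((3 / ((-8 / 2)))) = -688 / 165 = -4.17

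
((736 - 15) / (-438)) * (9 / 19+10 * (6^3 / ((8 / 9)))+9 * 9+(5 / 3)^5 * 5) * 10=-42400.30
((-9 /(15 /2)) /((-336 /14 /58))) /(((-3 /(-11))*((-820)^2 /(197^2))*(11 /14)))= 7878227 /10086000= 0.78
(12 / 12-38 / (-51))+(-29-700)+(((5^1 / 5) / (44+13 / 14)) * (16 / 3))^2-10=-2625144224 / 3560769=-737.24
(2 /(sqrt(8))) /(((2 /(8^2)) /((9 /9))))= 16 * sqrt(2)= 22.63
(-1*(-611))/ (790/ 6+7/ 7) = 1833/ 398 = 4.61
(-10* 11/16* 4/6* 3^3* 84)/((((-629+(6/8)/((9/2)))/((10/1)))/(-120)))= -972000/49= -19836.73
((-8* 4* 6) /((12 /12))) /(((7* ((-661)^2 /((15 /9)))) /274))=-87680 /3058447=-0.03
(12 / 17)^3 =1728 / 4913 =0.35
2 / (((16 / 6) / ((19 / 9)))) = 19 / 12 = 1.58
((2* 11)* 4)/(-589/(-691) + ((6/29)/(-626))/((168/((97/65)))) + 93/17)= 13.92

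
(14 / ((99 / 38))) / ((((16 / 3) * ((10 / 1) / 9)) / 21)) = 8379 / 440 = 19.04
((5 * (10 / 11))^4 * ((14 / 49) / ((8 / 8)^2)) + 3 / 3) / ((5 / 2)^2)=50409948 / 2562175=19.67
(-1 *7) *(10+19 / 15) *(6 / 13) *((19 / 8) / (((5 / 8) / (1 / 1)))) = -3458 / 25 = -138.32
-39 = -39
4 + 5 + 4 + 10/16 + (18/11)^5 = 25.36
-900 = -900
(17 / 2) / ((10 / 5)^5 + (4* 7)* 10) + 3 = 1889 / 624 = 3.03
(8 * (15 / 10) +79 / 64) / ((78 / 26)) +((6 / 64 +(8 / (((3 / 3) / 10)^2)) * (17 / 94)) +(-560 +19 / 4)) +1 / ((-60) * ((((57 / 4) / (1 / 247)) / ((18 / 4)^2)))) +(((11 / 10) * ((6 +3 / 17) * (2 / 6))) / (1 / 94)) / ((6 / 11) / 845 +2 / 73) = 123039772521189139 / 17123861951040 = 7185.28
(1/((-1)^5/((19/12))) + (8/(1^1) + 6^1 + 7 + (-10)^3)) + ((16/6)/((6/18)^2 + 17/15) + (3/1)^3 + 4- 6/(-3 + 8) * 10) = -959.44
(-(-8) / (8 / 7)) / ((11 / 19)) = 133 / 11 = 12.09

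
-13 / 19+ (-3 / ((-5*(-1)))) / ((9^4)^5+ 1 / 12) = -9482979058064404465529 / 13859738623324898833235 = -0.68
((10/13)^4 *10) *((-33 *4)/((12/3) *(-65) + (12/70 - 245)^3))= 565950000000/17970970529528549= 0.00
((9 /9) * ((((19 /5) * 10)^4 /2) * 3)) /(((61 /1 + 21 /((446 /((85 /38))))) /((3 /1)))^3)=411097443155357723136 /1110689024768091397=370.13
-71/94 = -0.76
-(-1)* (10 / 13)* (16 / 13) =160 / 169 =0.95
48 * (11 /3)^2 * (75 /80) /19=605 /19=31.84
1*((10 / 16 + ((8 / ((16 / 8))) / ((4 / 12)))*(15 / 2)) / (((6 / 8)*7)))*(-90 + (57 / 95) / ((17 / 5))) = -369025 / 238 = -1550.53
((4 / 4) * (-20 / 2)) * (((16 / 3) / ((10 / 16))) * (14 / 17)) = -3584 / 51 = -70.27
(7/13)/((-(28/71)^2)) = -5041/1456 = -3.46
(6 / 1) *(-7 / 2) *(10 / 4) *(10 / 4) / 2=-525 / 8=-65.62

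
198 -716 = -518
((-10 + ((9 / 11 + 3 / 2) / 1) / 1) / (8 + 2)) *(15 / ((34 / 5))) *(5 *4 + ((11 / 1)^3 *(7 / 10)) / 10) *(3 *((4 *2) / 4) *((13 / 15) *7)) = -522132429 / 74800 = -6980.38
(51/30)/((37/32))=272/185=1.47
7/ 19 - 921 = -17492/ 19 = -920.63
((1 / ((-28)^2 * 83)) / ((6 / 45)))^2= 225 / 16937460736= 0.00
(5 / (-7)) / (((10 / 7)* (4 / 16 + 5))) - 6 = -128 / 21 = -6.10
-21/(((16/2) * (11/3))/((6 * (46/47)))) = -4347/1034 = -4.20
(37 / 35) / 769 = 37 / 26915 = 0.00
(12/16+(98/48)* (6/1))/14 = 13/14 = 0.93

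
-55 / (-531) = 55 / 531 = 0.10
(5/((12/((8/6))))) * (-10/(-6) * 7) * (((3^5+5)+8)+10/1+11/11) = 15575/9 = 1730.56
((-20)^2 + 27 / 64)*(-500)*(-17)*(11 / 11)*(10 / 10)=54457375 / 16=3403585.94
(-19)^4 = 130321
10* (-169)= -1690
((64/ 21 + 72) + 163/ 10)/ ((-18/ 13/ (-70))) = 249379/ 54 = 4618.13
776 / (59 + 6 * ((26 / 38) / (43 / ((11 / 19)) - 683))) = 13.15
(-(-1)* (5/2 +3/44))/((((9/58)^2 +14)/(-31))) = -2946023/518947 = -5.68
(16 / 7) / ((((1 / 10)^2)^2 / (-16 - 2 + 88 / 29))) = -9920000 / 29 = -342068.97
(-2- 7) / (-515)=0.02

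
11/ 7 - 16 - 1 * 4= -129/ 7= -18.43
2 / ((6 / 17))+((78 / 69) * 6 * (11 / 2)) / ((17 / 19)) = 47.36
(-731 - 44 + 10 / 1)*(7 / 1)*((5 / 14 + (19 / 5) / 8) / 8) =-35649 / 64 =-557.02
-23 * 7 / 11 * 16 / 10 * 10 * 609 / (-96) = 32683 / 22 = 1485.59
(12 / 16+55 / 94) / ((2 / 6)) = 753 / 188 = 4.01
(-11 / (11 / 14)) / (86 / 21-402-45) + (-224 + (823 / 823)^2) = -2073829 / 9301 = -222.97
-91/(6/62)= -940.33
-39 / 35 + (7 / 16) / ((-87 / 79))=-73643 / 48720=-1.51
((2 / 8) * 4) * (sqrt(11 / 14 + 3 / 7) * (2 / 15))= sqrt(238) / 105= 0.15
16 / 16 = 1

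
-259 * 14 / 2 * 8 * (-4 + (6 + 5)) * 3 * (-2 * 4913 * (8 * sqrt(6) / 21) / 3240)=142516304 * sqrt(6) / 405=861956.11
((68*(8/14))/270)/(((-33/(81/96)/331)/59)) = -331993/4620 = -71.86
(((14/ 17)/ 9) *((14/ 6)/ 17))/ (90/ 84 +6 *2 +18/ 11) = 15092/ 17673795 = 0.00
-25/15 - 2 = -11/3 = -3.67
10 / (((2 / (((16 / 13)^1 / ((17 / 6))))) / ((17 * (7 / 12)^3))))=1715 / 234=7.33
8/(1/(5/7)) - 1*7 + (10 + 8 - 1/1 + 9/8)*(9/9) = 943/56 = 16.84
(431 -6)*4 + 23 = 1723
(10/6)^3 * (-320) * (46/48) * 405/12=-143750/3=-47916.67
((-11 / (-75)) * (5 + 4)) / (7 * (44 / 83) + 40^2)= 2739 / 3327700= 0.00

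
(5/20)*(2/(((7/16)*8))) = 1/7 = 0.14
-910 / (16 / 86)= -19565 / 4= -4891.25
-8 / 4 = -2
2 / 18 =1 / 9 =0.11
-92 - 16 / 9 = -844 / 9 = -93.78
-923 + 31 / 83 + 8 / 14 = -535714 / 581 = -922.06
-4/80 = -1/20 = -0.05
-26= -26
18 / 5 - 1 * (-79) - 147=-64.40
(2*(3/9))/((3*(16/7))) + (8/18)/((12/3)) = 5/24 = 0.21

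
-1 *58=-58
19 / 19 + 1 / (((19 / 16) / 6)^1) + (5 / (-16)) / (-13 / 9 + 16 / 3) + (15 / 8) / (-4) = 23423 / 4256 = 5.50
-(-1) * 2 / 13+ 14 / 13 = 16 / 13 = 1.23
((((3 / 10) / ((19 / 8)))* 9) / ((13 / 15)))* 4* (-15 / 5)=-3888 / 247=-15.74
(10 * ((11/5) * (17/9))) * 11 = 4114/9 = 457.11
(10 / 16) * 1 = 5 / 8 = 0.62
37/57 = 0.65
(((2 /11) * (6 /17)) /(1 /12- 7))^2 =20736 /240901441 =0.00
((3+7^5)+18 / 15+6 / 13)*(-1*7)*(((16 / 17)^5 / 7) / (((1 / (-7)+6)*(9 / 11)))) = -88229665570816 / 34055270145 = -2590.78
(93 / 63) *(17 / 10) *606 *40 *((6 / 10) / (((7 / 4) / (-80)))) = -81756672 / 49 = -1668503.51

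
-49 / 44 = -1.11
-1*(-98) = 98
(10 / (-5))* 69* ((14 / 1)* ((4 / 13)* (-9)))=69552 / 13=5350.15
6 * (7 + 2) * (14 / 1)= 756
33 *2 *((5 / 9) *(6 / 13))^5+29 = 874367257 / 30074733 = 29.07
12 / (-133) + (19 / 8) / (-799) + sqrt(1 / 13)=-79231 / 850136 + sqrt(13) / 13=0.18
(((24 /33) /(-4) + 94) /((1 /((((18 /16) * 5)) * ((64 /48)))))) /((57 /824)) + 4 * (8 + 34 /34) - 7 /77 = 2133425 /209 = 10207.78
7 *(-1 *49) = -343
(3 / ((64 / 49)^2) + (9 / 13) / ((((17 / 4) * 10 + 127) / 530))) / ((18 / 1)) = 2622943 / 12034048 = 0.22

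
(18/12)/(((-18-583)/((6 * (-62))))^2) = 207576/361201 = 0.57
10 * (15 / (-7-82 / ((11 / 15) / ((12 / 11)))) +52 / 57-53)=-464406380 / 889599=-522.04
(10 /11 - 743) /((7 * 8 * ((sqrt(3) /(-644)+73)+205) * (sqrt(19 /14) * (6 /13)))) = -2801089914 * sqrt(266) /515304885953 - 62583 * sqrt(798) /2061219543812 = -0.09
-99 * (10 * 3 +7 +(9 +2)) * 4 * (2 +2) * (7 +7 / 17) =-9580032 / 17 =-563531.29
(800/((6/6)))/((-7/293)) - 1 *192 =-235744/7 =-33677.71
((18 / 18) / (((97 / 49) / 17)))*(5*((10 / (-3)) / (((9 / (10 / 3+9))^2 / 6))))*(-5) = 570188500 / 70713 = 8063.42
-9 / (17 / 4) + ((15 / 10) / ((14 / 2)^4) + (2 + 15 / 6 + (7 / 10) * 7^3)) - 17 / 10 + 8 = 50772874 / 204085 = 248.78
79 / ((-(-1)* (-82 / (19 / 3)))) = -1501 / 246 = -6.10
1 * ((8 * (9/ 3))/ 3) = 8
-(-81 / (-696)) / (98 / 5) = -135 / 22736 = -0.01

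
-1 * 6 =-6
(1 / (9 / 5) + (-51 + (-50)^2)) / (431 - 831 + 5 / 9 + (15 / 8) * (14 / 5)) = -88184 / 14191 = -6.21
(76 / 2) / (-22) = -19 / 11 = -1.73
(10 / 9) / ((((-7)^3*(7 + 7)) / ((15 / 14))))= -25 / 100842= -0.00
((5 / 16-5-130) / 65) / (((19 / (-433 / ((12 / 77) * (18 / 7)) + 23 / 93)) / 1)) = 3117569971 / 26462592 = 117.81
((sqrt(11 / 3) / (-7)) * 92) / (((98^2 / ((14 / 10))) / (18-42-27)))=391 * sqrt(33) / 12005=0.19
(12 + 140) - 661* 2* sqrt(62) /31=152 - 1322* sqrt(62) /31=-183.79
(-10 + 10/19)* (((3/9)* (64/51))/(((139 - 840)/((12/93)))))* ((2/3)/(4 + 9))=10240/273745407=0.00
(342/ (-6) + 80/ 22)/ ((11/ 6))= -29.11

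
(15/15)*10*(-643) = -6430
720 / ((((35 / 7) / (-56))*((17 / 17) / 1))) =-8064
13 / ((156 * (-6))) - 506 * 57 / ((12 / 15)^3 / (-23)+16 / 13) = -808477783 / 33876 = -23865.80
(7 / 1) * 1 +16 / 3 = 37 / 3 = 12.33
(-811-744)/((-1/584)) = 908120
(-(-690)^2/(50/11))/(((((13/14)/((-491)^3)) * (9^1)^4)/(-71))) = -1369333438700612/9477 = -144490180299.74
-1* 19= -19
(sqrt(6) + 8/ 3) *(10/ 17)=10 *sqrt(6)/ 17 + 80/ 51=3.01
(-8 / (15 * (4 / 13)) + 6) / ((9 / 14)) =6.64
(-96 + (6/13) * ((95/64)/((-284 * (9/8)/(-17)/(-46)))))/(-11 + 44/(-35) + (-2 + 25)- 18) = 75730795/5626608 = 13.46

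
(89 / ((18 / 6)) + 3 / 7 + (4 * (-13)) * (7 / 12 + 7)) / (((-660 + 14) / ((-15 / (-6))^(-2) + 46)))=4413473 / 169575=26.03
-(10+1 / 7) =-71 / 7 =-10.14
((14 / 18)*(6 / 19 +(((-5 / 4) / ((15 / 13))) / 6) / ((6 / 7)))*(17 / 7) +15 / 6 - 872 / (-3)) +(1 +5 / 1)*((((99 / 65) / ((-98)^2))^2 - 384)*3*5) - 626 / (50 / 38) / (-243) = -20550210580030942117 / 599749142756400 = -34264.68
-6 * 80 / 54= -8.89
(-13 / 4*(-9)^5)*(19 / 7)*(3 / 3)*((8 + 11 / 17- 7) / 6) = 142991.21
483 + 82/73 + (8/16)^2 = 141437/292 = 484.37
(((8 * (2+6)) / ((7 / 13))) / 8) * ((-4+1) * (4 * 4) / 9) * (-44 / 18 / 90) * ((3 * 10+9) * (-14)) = -475904 / 405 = -1175.07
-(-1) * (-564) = -564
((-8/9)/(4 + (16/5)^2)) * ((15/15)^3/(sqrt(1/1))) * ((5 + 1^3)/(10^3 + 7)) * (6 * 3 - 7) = -1100/268869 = -0.00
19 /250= 0.08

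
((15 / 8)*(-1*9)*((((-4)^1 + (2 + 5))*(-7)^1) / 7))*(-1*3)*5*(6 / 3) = -6075 / 4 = -1518.75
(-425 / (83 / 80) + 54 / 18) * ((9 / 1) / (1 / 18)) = -5467662 / 83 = -65875.45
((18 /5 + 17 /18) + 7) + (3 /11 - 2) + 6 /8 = 20923 /1980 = 10.57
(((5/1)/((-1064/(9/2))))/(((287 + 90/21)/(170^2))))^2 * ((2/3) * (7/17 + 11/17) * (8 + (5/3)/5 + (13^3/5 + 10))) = 4269289528125/3001730162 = 1422.28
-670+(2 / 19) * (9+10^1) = -668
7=7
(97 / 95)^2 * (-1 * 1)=-9409 / 9025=-1.04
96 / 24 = 4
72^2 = 5184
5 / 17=0.29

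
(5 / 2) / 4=5 / 8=0.62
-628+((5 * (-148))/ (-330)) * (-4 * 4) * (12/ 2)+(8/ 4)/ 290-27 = -1388074/ 1595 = -870.27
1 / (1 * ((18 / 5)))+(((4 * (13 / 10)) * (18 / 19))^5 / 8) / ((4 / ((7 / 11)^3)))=4383070856562401 / 185382437006250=23.64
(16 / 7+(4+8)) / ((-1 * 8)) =-25 / 14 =-1.79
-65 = -65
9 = 9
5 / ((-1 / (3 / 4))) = -15 / 4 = -3.75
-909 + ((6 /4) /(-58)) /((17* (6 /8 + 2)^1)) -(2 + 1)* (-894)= 1773.00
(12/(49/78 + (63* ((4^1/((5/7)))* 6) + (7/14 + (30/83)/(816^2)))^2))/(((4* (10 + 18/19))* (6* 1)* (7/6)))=397700008012800/45541462698608594336521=0.00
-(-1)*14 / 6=7 / 3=2.33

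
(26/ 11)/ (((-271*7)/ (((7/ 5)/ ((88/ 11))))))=-13/ 59620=-0.00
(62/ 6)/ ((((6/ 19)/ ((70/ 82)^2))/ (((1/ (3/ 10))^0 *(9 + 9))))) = 429.22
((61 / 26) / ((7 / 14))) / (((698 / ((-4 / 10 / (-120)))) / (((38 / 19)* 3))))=61 / 453700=0.00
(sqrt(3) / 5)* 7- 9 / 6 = -3 / 2+7* sqrt(3) / 5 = 0.92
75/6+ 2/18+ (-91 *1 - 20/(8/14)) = -2041/18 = -113.39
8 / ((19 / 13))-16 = -200 / 19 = -10.53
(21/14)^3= 27/8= 3.38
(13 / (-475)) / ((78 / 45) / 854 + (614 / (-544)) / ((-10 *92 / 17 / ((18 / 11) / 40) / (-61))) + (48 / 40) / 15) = -2157163008 / 2363362291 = -0.91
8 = 8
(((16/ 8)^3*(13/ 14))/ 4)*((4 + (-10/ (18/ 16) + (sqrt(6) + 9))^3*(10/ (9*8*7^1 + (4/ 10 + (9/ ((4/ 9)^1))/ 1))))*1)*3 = 24.07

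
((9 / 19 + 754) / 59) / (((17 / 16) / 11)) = 2522960 / 19057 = 132.39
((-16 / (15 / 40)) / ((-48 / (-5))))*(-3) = 40 / 3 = 13.33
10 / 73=0.14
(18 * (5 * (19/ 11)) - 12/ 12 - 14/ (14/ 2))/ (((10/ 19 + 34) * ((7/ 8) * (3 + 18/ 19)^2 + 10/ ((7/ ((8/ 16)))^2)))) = 563624607/ 1746808690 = 0.32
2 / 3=0.67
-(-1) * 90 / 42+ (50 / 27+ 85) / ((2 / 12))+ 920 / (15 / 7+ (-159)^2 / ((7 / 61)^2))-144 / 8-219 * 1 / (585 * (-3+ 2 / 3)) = 32449281805172 / 64203256845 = 505.41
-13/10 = -1.30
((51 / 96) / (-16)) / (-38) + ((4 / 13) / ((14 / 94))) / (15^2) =4005803 / 398361600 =0.01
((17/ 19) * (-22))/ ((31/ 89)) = -33286/ 589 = -56.51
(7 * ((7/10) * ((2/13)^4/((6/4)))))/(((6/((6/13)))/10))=1568/1113879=0.00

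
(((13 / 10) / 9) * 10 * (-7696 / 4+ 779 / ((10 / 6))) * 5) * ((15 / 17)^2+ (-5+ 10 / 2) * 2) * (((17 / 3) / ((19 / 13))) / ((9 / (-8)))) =246165400 / 8721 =28226.74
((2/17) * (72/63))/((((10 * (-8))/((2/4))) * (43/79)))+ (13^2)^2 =1461466291/51170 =28561.00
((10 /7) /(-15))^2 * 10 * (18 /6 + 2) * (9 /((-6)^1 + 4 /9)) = -0.73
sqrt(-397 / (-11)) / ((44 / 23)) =23 * sqrt(4367) / 484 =3.14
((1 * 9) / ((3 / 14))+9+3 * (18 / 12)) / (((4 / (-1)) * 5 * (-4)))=111 / 160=0.69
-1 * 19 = -19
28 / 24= 7 / 6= 1.17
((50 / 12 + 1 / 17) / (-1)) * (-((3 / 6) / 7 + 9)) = 54737 / 1428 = 38.33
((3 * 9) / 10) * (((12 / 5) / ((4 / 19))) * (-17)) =-26163 / 50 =-523.26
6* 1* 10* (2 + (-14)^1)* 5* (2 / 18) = -400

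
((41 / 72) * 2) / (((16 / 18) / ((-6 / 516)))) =-41 / 2752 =-0.01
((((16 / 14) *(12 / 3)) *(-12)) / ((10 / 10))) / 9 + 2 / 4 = -235 / 42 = -5.60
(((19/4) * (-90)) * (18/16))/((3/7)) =-17955/16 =-1122.19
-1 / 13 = -0.08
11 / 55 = 1 / 5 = 0.20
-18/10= -9/5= -1.80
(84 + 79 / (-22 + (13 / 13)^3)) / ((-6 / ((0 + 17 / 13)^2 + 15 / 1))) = -2379220 / 10647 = -223.46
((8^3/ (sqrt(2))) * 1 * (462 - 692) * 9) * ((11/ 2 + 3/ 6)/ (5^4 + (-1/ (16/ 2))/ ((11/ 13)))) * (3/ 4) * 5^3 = -8743680000 * sqrt(2)/ 18329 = -674637.51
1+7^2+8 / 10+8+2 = 304 / 5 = 60.80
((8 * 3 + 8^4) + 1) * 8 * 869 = 28649192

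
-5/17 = -0.29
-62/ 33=-1.88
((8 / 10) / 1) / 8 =1 / 10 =0.10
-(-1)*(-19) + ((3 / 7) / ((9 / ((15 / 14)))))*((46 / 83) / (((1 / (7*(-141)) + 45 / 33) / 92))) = -73450693 / 4297657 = -17.09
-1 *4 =-4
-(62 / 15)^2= -3844 / 225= -17.08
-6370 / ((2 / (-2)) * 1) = 6370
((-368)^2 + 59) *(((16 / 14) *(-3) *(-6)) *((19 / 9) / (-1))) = -41186832 / 7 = -5883833.14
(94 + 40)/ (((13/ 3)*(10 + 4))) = 201/ 91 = 2.21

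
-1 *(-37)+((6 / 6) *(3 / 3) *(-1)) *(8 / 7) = 251 / 7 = 35.86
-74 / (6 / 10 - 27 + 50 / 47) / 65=1739 / 38701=0.04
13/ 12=1.08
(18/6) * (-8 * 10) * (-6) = 1440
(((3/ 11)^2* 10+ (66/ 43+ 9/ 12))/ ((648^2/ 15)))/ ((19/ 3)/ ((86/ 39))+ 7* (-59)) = -105055/ 398236113792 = -0.00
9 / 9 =1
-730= -730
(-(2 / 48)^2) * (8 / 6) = -0.00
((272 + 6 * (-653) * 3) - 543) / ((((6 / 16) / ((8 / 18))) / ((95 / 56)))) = -24177.25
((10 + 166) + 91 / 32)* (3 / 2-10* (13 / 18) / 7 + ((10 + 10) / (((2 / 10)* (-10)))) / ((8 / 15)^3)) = -11705.27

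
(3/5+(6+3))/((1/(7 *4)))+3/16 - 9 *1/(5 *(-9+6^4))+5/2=3105801/11440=271.49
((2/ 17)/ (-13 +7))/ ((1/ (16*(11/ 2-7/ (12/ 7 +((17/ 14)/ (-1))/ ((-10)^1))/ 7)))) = -6792/ 4369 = -1.55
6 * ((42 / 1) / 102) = 42 / 17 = 2.47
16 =16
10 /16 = 5 /8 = 0.62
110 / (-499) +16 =7874 / 499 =15.78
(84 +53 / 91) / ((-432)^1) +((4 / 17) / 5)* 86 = 3.85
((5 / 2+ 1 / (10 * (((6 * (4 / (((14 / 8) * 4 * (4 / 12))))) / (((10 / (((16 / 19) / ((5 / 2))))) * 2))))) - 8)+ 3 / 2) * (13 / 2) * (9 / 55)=-51259 / 14080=-3.64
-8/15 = -0.53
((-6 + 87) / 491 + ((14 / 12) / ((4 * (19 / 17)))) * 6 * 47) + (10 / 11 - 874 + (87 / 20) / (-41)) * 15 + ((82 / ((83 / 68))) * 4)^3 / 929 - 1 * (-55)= 35396053942910169007 / 4469836337035234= 7918.87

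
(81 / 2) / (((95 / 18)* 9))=0.85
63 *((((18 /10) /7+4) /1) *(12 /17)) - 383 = -193.68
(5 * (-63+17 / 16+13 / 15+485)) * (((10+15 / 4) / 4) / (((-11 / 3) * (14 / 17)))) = -8648155 / 3584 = -2412.99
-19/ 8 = -2.38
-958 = -958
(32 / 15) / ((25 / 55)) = 352 / 75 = 4.69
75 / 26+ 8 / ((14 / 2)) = 733 / 182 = 4.03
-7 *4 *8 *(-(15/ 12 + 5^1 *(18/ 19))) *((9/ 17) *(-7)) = -1605240/ 323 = -4969.78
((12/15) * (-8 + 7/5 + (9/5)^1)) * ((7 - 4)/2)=-144/25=-5.76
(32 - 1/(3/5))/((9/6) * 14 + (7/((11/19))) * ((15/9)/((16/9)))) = 2288/2439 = 0.94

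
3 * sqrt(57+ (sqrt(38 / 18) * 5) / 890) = sqrt(534 * sqrt(19)+ 16253892) / 178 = 22.65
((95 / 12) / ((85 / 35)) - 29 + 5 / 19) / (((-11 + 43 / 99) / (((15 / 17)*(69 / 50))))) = 674554419 / 229743440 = 2.94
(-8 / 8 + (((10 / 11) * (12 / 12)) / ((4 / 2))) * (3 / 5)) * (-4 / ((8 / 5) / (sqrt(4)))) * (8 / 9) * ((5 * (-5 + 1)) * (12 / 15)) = -51.72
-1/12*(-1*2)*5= 5/6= 0.83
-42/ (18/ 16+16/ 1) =-336/ 137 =-2.45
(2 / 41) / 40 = 1 / 820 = 0.00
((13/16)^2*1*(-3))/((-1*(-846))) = -169/72192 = -0.00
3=3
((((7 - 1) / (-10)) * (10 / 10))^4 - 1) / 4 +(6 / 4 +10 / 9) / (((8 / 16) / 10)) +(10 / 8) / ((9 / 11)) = 133831 / 2500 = 53.53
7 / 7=1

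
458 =458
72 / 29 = 2.48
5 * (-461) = -2305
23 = 23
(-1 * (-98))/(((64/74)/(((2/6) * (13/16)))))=23569/768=30.69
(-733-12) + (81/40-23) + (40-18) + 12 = -29279/40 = -731.98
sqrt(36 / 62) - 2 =-2+3 *sqrt(62) / 31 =-1.24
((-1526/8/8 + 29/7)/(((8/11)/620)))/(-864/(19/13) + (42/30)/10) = 3573978375/125768608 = 28.42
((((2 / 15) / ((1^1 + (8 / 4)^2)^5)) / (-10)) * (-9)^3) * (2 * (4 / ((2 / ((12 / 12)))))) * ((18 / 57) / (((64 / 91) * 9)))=0.00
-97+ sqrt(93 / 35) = -97+ sqrt(3255) / 35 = -95.37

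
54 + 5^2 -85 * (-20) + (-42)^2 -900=2643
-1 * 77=-77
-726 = -726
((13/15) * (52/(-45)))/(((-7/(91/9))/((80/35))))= 3.31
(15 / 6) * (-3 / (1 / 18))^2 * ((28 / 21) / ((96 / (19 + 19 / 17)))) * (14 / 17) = 484785 / 289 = 1677.46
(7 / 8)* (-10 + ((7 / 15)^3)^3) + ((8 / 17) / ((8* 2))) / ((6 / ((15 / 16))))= -365750147819261 / 41826375000000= -8.74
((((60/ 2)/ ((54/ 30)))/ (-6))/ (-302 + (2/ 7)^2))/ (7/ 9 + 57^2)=1225/ 432694912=0.00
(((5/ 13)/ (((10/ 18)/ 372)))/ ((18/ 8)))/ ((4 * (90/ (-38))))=-2356/ 195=-12.08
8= 8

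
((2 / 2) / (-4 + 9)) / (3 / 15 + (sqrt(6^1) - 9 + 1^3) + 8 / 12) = -321 / 10099 - 45*sqrt(6) / 10099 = -0.04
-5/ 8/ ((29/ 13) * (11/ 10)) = -325/ 1276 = -0.25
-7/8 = -0.88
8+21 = 29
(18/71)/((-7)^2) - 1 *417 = -1450725/3479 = -416.99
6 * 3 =18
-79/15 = -5.27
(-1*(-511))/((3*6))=511/18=28.39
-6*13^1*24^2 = -44928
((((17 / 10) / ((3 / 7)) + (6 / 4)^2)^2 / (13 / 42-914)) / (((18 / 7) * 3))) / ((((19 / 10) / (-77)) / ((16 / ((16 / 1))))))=524933717 / 2362365000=0.22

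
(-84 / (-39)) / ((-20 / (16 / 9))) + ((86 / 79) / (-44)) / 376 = -73215811 / 382290480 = -0.19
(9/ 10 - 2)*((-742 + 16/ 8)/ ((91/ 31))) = 25234/ 91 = 277.30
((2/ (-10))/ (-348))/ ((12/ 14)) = 7/ 10440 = 0.00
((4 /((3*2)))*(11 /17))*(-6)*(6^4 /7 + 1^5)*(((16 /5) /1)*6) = -5503872 /595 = -9250.21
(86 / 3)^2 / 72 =1849 / 162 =11.41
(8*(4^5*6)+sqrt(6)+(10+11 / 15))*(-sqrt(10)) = sqrt(10)*(-737441 / 15-sqrt(6)) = -155473.96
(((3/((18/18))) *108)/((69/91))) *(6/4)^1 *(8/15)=39312/115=341.84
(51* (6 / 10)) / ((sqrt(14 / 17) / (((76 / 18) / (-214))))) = -323* sqrt(238) / 7490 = -0.67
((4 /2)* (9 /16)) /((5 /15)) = 27 /8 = 3.38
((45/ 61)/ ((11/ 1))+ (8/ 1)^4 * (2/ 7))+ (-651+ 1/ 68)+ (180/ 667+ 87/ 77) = 110942754871/ 213037132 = 520.77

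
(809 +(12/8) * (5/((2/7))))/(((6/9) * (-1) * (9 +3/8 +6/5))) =-118.48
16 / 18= 8 / 9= 0.89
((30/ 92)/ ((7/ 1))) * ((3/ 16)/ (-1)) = -45/ 5152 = -0.01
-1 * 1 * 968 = -968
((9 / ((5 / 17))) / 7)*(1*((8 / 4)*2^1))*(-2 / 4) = -306 / 35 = -8.74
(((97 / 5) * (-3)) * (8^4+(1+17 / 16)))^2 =364068494975241 / 6400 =56885702339.88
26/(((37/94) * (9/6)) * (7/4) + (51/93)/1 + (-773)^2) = 606112/13929632919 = 0.00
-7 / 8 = -0.88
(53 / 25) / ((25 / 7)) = 371 / 625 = 0.59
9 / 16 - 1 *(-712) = 11401 / 16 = 712.56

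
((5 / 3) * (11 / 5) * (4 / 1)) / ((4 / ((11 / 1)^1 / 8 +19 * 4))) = 6809 / 24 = 283.71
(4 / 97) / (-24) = -1 / 582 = -0.00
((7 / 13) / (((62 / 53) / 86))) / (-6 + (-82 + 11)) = -0.51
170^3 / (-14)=-2456500 / 7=-350928.57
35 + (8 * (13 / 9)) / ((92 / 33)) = 2701 / 69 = 39.14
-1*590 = -590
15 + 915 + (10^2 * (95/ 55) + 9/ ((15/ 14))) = 61112/ 55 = 1111.13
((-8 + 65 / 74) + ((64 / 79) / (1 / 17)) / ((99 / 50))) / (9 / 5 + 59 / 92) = -22095410 / 324970371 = -0.07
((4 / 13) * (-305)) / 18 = -610 / 117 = -5.21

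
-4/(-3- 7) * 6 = 12/5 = 2.40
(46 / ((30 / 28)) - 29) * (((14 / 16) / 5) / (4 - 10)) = -1463 / 3600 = -0.41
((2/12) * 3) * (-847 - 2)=-849/2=-424.50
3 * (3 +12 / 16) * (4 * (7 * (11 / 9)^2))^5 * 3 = 557990777944328960 / 129140163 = 4320815190.12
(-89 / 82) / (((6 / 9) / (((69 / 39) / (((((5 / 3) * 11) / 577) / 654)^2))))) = -1967563414051029 / 1612325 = -1220326803.87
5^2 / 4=25 / 4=6.25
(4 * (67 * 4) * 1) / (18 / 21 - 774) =-1876 / 1353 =-1.39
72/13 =5.54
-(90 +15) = -105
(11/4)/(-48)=-11/192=-0.06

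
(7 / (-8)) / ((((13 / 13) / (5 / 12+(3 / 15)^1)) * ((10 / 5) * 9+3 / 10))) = -259 / 8784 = -0.03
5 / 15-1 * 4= -11 / 3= -3.67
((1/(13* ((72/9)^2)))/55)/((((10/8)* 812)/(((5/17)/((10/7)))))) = 1/225596800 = 0.00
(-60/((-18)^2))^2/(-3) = -25/2187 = -0.01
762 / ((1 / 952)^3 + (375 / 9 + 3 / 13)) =25640732242944 / 1409817500711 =18.19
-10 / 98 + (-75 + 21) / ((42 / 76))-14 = -5479 / 49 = -111.82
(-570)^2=324900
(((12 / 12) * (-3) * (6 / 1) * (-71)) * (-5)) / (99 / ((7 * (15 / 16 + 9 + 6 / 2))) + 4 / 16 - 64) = 101.98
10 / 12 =5 / 6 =0.83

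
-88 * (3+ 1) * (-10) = 3520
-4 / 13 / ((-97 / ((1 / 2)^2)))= 1 / 1261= 0.00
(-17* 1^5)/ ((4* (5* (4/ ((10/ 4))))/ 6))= -51/ 16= -3.19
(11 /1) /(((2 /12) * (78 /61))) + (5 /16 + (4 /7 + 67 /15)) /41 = 46335337 /895440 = 51.75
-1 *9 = -9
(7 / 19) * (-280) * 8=-15680 / 19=-825.26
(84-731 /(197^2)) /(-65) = -1.29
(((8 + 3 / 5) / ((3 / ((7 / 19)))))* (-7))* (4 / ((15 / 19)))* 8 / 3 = -99.89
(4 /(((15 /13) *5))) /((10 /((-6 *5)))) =-52 /25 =-2.08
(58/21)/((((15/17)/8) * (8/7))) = 986/45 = 21.91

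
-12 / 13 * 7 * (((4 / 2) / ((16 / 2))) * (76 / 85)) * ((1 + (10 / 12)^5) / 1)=-1449833 / 716040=-2.02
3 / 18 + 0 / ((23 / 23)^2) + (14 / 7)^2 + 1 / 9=77 / 18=4.28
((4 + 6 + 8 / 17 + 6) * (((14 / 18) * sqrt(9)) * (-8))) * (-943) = 14786240 / 51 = 289926.27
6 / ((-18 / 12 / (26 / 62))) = -1.68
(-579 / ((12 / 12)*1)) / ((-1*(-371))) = -579 / 371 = -1.56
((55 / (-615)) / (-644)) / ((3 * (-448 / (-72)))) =11 / 1478624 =0.00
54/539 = 0.10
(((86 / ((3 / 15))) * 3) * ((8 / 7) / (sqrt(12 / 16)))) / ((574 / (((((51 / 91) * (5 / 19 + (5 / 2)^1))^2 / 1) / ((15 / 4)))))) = 134211600 * sqrt(3) / 122567081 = 1.90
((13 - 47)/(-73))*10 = 340/73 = 4.66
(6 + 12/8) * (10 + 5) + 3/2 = 114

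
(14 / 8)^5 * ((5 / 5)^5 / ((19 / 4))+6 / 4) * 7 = 7647185 / 38912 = 196.53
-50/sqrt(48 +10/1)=-25*sqrt(58)/29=-6.57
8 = 8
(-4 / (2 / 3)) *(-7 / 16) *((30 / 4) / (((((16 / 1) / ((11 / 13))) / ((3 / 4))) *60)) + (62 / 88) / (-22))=-457779 / 6443008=-0.07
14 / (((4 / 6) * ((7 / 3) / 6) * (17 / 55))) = 2970 / 17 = 174.71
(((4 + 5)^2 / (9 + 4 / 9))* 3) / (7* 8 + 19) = 0.34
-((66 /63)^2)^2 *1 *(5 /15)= -234256 /583443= -0.40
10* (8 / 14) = 40 / 7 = 5.71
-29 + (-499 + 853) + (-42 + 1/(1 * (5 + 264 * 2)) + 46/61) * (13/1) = -528142/2501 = -211.17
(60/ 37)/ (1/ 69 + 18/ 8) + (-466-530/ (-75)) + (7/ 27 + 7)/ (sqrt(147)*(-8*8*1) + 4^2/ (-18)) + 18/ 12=-1609684922136/ 3524467375-4116*sqrt(3)/ 762047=-456.73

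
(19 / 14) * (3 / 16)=57 / 224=0.25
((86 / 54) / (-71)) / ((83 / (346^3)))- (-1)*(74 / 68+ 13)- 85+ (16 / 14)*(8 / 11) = -4692202762745 / 416552598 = -11264.37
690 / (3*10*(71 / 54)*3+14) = 2070 / 397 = 5.21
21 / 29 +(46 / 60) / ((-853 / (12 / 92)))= 179101 / 247370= 0.72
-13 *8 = -104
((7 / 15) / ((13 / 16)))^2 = 12544 / 38025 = 0.33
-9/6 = -3/2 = -1.50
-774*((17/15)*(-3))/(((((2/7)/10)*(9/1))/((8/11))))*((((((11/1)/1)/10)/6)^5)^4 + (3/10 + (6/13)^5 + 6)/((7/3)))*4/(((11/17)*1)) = 31989775942149661181653716196511859136760755177/256653484871941575475200000000000000000000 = 124641.89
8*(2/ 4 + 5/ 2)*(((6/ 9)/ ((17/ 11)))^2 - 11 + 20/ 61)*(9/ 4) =-9982362/ 17629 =-566.25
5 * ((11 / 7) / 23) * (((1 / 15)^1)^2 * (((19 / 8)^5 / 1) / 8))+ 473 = 898364578529 / 1899233280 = 473.01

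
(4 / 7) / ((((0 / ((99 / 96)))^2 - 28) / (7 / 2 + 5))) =-17 / 98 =-0.17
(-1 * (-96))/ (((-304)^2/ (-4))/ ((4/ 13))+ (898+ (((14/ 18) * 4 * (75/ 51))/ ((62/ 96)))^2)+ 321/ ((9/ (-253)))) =-239957856/ 207872195867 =-0.00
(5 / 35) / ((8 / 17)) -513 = -28711 / 56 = -512.70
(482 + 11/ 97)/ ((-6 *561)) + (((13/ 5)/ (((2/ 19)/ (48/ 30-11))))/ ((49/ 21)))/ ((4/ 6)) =-17072995481/ 114275700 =-149.40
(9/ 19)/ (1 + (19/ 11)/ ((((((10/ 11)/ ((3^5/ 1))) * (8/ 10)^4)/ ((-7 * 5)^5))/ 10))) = -2304/ 2879610275385761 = -0.00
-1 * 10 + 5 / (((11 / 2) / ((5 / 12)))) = -635 / 66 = -9.62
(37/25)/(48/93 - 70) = -1147/53850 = -0.02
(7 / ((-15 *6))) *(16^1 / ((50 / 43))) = -1204 / 1125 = -1.07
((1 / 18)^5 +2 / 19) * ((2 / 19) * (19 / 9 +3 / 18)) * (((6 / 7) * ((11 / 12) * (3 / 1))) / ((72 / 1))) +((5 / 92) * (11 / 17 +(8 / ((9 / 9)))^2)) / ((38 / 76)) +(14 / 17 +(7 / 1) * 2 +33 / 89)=1595149350835627319 / 71782450194728448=22.22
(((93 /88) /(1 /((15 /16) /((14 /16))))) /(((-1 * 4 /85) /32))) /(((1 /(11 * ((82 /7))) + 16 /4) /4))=-1296420 /1687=-768.48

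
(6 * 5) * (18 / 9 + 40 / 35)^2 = 14520 / 49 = 296.33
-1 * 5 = -5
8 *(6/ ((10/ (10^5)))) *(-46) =-22080000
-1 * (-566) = 566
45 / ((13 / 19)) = 855 / 13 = 65.77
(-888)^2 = 788544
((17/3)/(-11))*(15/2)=-85/22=-3.86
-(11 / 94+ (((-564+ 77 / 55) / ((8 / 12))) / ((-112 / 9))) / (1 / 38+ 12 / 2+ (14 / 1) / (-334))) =-11.45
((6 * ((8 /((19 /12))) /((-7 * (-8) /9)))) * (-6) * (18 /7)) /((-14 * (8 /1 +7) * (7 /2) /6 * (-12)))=-11664 /228095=-0.05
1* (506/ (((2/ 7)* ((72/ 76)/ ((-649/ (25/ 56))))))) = -611469628/ 225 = -2717642.79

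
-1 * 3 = -3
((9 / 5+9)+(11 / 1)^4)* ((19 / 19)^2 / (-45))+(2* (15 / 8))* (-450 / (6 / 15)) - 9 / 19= -77716409 / 17100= -4544.82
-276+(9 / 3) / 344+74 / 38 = -1791151 / 6536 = -274.04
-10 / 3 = -3.33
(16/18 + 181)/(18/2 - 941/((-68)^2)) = 20.68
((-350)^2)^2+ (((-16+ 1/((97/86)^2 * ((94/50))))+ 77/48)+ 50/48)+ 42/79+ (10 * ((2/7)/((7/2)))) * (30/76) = 23427800286405378456701/1561202852496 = 15006249987.92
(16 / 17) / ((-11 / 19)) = -304 / 187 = -1.63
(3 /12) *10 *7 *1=17.50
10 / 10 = 1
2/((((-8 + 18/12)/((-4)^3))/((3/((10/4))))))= 1536/65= 23.63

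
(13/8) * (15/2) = 195/16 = 12.19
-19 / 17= -1.12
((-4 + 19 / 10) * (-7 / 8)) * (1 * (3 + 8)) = 1617 / 80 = 20.21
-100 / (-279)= 100 / 279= 0.36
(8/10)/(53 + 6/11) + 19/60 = 11719/35340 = 0.33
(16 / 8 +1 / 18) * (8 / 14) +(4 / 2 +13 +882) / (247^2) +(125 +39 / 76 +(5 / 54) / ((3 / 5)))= 1350228605 / 10643724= 126.86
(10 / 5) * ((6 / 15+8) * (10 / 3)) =56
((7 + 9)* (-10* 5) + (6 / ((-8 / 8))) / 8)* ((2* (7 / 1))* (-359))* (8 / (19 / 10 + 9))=321965560 / 109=2953812.48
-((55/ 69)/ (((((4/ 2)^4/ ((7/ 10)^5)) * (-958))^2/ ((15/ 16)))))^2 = -0.00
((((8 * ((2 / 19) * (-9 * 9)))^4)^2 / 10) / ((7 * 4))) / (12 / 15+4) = 41451359947637504606208 / 118884941287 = 348667875837.78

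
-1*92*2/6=-30.67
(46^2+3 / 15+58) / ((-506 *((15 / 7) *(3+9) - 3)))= -76097 / 402270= -0.19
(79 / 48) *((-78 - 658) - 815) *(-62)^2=-39250123 / 4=-9812530.75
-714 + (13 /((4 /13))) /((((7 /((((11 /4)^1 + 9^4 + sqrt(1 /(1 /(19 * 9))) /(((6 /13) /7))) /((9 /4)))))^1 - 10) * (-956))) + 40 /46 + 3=-477702316638182297 /672700770063632 - 107653 * sqrt(19) /14623929783992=-710.13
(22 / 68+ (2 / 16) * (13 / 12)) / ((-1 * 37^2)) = -749 / 2234208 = -0.00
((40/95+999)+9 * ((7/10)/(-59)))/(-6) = -166.55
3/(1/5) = 15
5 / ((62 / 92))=230 / 31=7.42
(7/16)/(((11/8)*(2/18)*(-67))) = -63/1474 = -0.04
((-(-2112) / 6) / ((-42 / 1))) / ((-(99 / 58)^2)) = 53824 / 18711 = 2.88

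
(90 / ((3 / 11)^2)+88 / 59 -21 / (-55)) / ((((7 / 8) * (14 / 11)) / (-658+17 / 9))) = -6192422332 / 8673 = -713988.51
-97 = -97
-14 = -14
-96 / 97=-0.99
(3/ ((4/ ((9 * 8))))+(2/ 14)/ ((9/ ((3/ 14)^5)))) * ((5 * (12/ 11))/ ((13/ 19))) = 57939787215/ 134590456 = 430.49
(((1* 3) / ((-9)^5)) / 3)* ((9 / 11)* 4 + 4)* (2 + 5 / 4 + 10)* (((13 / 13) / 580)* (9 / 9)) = -53 / 18836631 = -0.00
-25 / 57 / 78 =-25 / 4446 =-0.01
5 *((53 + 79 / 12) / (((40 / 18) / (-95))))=-203775 / 16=-12735.94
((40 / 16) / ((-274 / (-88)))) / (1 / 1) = 110 / 137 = 0.80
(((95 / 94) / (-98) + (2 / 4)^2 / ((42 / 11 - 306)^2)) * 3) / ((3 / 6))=-1049374057 / 16963861152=-0.06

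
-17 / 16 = -1.06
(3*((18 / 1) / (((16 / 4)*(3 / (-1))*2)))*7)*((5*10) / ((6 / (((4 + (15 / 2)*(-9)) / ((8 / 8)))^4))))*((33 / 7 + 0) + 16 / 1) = -44204265169.92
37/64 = 0.58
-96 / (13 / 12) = -1152 / 13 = -88.62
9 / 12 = 3 / 4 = 0.75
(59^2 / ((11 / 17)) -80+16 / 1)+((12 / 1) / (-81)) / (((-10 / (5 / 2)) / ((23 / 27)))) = 42627070 / 8019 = 5315.76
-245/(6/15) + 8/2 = -1217/2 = -608.50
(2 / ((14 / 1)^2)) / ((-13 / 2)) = -1 / 637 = -0.00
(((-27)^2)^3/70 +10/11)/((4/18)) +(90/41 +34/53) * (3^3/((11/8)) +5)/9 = 750101824905187/30117780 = 24905614.72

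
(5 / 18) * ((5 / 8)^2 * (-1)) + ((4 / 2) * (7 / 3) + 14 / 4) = 9283 / 1152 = 8.06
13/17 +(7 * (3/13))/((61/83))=39940/13481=2.96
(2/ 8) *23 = 23/ 4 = 5.75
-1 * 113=-113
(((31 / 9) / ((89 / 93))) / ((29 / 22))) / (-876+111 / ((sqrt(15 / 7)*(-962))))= -20866308320 / 6694419347079+549692*sqrt(105) / 20083258041237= -0.00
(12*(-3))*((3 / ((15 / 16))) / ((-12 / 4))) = 192 / 5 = 38.40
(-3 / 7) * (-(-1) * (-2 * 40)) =240 / 7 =34.29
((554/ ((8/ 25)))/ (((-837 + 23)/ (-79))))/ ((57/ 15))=44.22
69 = 69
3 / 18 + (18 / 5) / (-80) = 73 / 600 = 0.12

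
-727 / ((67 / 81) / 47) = -2767689 / 67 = -41308.79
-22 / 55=-2 / 5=-0.40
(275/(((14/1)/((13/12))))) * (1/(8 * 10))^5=143/22020096000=0.00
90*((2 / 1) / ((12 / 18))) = 270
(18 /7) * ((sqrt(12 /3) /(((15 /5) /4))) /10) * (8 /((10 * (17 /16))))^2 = 98304 /252875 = 0.39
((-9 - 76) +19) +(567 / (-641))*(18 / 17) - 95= -1764623 / 10897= -161.94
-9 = -9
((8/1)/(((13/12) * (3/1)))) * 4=128/13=9.85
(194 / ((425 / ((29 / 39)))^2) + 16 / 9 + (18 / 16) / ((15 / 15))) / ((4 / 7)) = 4963125111 / 976820000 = 5.08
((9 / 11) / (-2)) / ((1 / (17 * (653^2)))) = -65240577 / 22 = -2965480.77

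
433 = 433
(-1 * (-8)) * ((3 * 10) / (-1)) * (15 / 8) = -450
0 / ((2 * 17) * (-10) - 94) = 0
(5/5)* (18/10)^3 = 729/125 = 5.83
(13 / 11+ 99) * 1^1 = 1102 / 11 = 100.18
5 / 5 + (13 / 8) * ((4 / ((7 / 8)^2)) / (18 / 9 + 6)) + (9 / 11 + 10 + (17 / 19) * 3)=159387 / 10241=15.56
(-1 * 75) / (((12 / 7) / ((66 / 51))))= -1925 / 34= -56.62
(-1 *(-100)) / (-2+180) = 50 / 89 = 0.56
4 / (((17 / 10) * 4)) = 10 / 17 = 0.59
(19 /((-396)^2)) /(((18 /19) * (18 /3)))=361 /16936128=0.00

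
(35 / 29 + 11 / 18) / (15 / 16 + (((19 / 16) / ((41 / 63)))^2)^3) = 37814577552605315072 / 787224526215420489309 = 0.05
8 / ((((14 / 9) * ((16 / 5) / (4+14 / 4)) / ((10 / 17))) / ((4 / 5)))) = 675 / 119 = 5.67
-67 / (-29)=67 / 29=2.31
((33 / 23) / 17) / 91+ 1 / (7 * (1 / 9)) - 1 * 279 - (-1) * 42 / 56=-5631219 / 20332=-276.96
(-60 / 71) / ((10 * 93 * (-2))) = 1 / 2201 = 0.00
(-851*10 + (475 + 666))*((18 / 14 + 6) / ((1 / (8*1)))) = -3006552 / 7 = -429507.43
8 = 8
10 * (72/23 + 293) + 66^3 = 6680518/23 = 290457.30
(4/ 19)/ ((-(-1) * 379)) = 4/ 7201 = 0.00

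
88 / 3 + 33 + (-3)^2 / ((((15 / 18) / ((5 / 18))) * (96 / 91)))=6257 / 96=65.18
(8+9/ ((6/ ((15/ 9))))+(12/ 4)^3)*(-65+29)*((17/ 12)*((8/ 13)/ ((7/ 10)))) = -153000/ 91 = -1681.32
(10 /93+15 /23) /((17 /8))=13000 /36363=0.36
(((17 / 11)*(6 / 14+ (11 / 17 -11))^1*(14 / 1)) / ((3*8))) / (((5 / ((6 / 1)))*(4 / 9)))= -10629 / 440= -24.16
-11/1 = -11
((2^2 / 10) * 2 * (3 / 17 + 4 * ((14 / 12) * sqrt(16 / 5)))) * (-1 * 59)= -402.35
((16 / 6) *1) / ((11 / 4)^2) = 128 / 363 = 0.35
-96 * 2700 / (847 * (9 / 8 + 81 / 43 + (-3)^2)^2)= -378675200 / 178446807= -2.12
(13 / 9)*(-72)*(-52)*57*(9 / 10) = 1387152 / 5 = 277430.40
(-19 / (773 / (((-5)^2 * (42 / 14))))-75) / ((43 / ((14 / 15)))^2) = -51744 / 1429277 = -0.04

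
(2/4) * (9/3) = 3/2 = 1.50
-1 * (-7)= 7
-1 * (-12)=12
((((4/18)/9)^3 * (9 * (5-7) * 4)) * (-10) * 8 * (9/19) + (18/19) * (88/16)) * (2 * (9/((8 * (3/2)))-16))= -39934199/249318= -160.17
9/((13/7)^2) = 441/169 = 2.61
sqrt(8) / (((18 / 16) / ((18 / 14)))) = 16*sqrt(2) / 7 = 3.23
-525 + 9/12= -2097/4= -524.25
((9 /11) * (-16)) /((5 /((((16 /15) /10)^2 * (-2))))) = 2048 /34375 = 0.06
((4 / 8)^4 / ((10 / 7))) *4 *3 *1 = 0.52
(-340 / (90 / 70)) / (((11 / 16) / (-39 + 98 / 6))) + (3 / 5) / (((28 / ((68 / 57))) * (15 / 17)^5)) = 48430885513259 / 5554828125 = 8718.70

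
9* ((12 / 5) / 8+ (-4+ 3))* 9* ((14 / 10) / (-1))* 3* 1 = 11907 / 50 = 238.14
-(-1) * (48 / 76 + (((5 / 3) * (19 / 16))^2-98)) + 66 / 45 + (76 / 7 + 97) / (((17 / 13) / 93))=197396671081 / 26046720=7578.56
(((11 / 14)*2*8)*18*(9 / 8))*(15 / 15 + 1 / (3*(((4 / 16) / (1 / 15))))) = 1386 / 5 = 277.20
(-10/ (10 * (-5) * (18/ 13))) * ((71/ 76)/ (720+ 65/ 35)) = 6461/ 34562520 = 0.00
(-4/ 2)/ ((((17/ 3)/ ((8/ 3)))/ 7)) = -112/ 17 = -6.59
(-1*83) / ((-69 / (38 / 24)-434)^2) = -29963 / 82337476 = -0.00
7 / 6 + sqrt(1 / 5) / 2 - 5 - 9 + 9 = -3.61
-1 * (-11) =11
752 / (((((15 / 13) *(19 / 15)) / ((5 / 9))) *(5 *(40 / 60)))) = 4888 / 57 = 85.75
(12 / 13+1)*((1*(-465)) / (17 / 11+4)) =-127875 / 793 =-161.25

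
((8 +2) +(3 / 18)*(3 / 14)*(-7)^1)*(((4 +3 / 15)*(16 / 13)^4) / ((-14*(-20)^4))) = -288 / 6865625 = -0.00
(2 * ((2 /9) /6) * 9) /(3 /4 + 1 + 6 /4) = 8 /39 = 0.21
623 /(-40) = -623 /40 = -15.58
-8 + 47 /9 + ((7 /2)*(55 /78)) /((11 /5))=-775 /468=-1.66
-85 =-85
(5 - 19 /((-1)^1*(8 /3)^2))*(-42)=-10311 /32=-322.22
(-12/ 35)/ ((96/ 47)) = -0.17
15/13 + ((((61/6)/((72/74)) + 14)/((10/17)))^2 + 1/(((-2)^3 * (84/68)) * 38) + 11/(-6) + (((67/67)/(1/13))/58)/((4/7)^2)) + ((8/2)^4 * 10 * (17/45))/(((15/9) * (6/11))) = 2791.34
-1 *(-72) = 72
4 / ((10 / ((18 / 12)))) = 0.60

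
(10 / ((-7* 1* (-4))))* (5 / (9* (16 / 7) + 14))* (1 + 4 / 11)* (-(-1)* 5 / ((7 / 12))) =0.60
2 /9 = 0.22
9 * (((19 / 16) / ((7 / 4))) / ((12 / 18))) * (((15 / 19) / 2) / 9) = 45 / 112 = 0.40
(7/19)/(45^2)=7/38475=0.00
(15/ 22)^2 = 225/ 484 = 0.46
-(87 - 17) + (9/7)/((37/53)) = -17653/259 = -68.16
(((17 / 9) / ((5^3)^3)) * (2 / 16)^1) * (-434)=-3689 / 70312500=-0.00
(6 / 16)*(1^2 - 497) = -186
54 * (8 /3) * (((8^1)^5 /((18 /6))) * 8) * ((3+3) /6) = 12582912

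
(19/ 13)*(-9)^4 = 124659/ 13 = 9589.15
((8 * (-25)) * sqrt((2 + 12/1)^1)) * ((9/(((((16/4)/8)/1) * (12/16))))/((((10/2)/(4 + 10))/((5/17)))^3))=-13171200 * sqrt(14)/4913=-10030.96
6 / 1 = 6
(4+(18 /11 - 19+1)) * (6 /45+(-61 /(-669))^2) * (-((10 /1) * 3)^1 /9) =86218288 /14769513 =5.84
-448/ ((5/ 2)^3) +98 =8666/ 125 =69.33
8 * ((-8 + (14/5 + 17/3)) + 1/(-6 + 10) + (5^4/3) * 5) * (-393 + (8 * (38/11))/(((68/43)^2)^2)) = -21014533753811/6485160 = -3240403.28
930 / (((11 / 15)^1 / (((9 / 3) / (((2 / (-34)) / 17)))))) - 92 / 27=-326556562 / 297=-1099517.04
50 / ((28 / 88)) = 1100 / 7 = 157.14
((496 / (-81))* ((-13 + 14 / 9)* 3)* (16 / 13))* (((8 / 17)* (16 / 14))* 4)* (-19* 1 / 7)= -3975872512 / 2631447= -1510.91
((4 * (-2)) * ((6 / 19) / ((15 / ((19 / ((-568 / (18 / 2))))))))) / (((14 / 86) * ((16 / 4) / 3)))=0.23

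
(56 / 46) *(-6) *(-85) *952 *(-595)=-8088763200 / 23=-351685356.52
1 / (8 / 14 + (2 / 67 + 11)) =469 / 5441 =0.09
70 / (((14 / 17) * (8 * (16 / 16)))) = 85 / 8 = 10.62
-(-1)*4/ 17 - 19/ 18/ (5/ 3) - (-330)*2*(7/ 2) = 1177897/ 510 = 2309.60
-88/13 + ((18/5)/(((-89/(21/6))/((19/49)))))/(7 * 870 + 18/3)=-557012581/82285840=-6.77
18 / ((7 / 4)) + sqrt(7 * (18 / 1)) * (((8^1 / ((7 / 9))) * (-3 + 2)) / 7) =72 / 7 - 216 * sqrt(14) / 49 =-6.21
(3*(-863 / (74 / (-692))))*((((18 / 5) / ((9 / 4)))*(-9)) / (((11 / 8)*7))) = -515977344 / 14245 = -36221.65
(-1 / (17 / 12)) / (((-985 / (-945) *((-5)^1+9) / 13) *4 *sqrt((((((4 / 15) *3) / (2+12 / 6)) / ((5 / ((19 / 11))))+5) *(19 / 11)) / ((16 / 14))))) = -57915 *sqrt(92701) / 88701614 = -0.20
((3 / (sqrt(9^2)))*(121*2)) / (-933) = -242 / 2799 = -0.09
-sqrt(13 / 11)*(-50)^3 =125000*sqrt(143) / 11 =135889.33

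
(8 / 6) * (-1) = -4 / 3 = -1.33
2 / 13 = 0.15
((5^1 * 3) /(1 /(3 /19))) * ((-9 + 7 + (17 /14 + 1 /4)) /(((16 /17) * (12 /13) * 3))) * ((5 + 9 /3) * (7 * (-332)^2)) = -114185175 /38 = -3004873.03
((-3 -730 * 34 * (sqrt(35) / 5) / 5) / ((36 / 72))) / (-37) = 6 / 37 + 9928 * sqrt(35) / 185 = 317.65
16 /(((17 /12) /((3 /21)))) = 1.61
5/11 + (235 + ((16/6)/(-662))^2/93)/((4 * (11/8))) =43558714607/1008728127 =43.18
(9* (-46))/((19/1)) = -414/19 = -21.79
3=3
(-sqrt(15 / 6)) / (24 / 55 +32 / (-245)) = -2695 * sqrt(10) / 1648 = -5.17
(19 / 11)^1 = 19 / 11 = 1.73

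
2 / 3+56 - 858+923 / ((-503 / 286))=-1326.14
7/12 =0.58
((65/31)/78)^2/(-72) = -25/2490912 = -0.00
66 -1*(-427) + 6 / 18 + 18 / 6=1489 / 3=496.33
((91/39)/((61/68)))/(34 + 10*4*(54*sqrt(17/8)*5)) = -238/667031889 + 6300*sqrt(34)/222343963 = 0.00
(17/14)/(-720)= -17/10080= -0.00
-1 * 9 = -9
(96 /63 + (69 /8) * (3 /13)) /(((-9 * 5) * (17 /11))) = -16885 /334152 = -0.05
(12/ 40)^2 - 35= -3491/ 100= -34.91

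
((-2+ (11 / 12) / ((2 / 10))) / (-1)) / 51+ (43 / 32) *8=1637 / 153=10.70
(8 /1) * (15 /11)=120 /11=10.91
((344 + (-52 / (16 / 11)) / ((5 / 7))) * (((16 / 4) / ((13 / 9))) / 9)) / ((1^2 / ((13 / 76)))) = 5879 / 380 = 15.47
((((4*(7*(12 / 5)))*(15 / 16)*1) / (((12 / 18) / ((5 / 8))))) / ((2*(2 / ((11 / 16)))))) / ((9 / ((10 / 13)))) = 5775 / 6656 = 0.87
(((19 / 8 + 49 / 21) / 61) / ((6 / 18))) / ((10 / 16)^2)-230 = -349846 / 1525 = -229.41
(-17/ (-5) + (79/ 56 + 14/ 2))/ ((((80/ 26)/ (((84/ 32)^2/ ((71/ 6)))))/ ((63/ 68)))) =511893837/ 247193600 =2.07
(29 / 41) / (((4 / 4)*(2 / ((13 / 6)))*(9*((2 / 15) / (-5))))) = -9425 / 2952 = -3.19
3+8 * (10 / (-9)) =-53 / 9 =-5.89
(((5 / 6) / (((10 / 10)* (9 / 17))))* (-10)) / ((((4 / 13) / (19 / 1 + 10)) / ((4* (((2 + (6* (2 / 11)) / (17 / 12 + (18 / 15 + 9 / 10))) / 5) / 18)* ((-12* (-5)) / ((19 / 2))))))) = -3436505800 / 3572019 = -962.06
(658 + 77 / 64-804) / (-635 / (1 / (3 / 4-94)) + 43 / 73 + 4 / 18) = -6088419 / 2489853872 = -0.00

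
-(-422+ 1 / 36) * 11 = 167101 / 36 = 4641.69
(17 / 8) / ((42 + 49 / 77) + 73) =187 / 10176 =0.02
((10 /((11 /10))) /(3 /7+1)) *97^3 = 63887110 /11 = 5807919.09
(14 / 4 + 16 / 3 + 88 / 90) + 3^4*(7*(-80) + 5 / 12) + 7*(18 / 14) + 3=-8154799 / 180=-45304.44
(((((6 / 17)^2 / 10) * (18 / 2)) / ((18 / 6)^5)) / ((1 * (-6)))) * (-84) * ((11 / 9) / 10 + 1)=1414 / 195075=0.01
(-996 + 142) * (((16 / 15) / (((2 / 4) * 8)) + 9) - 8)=-16226 / 15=-1081.73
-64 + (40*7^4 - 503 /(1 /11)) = 90443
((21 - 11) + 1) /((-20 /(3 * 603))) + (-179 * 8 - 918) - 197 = -70839 /20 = -3541.95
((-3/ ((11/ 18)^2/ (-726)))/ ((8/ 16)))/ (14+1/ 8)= 93312/ 113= 825.77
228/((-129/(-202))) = 15352/43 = 357.02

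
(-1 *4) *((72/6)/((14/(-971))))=23304/7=3329.14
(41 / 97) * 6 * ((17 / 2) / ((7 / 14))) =4182 / 97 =43.11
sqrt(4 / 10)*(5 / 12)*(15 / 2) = 5*sqrt(10) / 8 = 1.98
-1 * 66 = -66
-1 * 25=-25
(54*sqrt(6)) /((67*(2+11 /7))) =378*sqrt(6) /1675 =0.55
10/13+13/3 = 199/39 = 5.10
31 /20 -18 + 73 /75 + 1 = -14.48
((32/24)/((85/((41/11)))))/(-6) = -82/8415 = -0.01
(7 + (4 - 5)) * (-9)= -54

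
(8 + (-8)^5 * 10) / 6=-54612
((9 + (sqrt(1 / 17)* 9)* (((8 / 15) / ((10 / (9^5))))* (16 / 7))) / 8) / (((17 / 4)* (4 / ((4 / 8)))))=9 / 272 + 708588* sqrt(17) / 50575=57.80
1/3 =0.33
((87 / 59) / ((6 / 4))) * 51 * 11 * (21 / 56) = 48807 / 236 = 206.81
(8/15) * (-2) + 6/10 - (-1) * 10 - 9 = 8/15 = 0.53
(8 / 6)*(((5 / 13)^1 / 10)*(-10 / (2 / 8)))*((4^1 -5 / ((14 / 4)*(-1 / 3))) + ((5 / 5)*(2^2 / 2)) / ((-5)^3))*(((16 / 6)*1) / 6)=-17152 / 2275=-7.54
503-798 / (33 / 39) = -4841 / 11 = -440.09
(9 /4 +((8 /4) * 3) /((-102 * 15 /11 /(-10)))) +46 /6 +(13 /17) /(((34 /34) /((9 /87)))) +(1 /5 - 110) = -99.37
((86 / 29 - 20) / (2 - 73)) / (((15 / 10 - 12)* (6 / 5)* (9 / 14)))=-0.03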